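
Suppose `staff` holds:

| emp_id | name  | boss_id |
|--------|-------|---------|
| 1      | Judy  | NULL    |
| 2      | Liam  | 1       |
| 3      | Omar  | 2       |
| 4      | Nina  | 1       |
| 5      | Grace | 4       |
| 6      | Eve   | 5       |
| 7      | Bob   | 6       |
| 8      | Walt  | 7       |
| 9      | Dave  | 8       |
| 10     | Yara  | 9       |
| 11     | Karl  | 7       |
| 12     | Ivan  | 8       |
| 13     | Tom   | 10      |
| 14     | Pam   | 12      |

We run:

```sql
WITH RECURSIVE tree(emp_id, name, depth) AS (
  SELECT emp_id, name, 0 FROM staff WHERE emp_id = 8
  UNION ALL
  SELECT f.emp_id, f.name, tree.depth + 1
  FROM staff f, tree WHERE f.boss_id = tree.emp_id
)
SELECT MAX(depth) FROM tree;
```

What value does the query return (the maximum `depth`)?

Base: emp_id=8 (Walt) at depth 0.
Iteration 1: rows with boss_id in {8} -> Dave (id 9, depth 1), Ivan (id 12, depth 1).
Iteration 2: rows with boss_id in {9,12} -> Yara (id 10, depth 2), Pam (id 14, depth 2).
Iteration 3: rows with boss_id in {10,14} -> Tom (id 13, depth 3).
Iteration 4: no rows with boss_id in {13}; recursion stops.
depth values: 0, 1, 1, 2, 2, 3; the maximum is 3.

3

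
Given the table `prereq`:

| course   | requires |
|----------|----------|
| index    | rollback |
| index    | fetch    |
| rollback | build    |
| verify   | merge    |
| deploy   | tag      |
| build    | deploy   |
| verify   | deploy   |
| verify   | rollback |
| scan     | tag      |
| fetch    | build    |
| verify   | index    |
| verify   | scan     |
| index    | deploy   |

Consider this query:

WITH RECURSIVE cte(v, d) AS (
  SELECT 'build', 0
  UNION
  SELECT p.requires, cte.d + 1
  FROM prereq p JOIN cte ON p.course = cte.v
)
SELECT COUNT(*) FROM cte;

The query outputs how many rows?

3

Base: (build, d=0).
Iteration 1: edges from {build} -> (deploy, d=1).
Iteration 2: edges from {deploy} -> (tag, d=2).
Iteration 3: no outgoing edges from {tag}; recursion stops.
Total rows emitted: 3.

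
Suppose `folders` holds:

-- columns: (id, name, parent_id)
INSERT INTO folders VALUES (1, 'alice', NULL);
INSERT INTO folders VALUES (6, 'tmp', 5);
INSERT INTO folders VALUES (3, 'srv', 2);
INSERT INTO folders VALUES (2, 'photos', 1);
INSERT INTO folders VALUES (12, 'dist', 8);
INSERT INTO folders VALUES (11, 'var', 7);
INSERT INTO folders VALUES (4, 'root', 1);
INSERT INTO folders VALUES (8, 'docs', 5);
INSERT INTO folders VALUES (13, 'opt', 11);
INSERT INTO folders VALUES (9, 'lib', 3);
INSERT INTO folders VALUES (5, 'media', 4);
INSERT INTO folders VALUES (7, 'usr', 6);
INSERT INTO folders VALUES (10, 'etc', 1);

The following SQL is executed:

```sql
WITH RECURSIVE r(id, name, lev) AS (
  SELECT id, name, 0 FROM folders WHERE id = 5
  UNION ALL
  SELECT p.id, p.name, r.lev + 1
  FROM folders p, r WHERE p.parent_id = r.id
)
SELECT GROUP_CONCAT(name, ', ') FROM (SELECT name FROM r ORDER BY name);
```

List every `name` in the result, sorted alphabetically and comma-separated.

Base: id=5 (media) at lev 0.
Iteration 1: rows with parent_id in {5} -> tmp (id 6, lev 1), docs (id 8, lev 1).
Iteration 2: rows with parent_id in {6,8} -> usr (id 7, lev 2), dist (id 12, lev 2).
Iteration 3: rows with parent_id in {7,12} -> var (id 11, lev 3).
Iteration 4: rows with parent_id in {11} -> opt (id 13, lev 4).
Iteration 5: no rows with parent_id in {13}; recursion stops.

dist, docs, media, opt, tmp, usr, var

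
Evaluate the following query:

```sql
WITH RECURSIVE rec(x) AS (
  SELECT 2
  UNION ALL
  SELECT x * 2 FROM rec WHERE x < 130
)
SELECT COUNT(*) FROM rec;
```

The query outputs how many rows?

8

Base: x=2.
Iteration 1: 2 < 130 holds -> x = 2 * 2 = 4.
Iteration 2: 4 < 130 holds -> x = 4 * 2 = 8.
Iteration 3: 8 < 130 holds -> x = 8 * 2 = 16.
Iteration 4: 16 < 130 holds -> x = 16 * 2 = 32.
Iteration 5: 32 < 130 holds -> x = 32 * 2 = 64.
Iteration 6: 64 < 130 holds -> x = 64 * 2 = 128.
Iteration 7: 128 < 130 holds -> x = 128 * 2 = 256.
Iteration 8: 256 < 130 fails; recursion stops.
Total rows emitted: 8.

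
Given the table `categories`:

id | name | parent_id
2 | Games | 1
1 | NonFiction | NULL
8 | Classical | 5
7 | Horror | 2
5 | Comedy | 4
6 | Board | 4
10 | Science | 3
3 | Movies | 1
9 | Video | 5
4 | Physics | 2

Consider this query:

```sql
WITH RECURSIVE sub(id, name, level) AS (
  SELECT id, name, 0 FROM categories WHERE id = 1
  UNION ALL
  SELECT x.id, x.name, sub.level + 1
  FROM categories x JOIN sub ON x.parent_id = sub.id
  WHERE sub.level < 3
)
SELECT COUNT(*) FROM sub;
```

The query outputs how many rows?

8

Base: id=1 (NonFiction) at level 0.
Iteration 1: rows with parent_id in {1} -> Games (id 2, level 1), Movies (id 3, level 1).
Iteration 2: rows with parent_id in {2,3} -> Physics (id 4, level 2), Horror (id 7, level 2), Science (id 10, level 2).
Iteration 3: rows with parent_id in {4,7,10} -> Comedy (id 5, level 3), Board (id 6, level 3).
Iteration 4: level < 3 fails for all current rows; recursion stops.
Total rows emitted: 8.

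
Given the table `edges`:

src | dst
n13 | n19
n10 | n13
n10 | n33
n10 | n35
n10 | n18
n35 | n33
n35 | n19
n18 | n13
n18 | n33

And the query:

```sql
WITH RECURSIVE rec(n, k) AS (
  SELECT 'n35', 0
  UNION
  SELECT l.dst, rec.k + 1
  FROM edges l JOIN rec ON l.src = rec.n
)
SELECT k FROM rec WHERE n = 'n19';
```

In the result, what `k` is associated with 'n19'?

Base: (n35, k=0).
Iteration 1: edges from {n35} -> (n19, k=1), (n33, k=1).
Iteration 2: no outgoing edges from {n19,n33}; recursion stops.

1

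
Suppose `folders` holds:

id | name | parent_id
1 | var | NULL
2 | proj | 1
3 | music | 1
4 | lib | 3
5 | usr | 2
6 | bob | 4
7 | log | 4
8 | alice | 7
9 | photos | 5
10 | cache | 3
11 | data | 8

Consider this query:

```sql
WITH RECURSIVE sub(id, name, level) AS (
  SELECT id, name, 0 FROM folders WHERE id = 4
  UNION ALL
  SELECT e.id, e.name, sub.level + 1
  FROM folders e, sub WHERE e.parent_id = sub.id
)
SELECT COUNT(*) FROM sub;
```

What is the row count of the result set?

Base: id=4 (lib) at level 0.
Iteration 1: rows with parent_id in {4} -> bob (id 6, level 1), log (id 7, level 1).
Iteration 2: rows with parent_id in {6,7} -> alice (id 8, level 2).
Iteration 3: rows with parent_id in {8} -> data (id 11, level 3).
Iteration 4: no rows with parent_id in {11}; recursion stops.
Total rows emitted: 5.

5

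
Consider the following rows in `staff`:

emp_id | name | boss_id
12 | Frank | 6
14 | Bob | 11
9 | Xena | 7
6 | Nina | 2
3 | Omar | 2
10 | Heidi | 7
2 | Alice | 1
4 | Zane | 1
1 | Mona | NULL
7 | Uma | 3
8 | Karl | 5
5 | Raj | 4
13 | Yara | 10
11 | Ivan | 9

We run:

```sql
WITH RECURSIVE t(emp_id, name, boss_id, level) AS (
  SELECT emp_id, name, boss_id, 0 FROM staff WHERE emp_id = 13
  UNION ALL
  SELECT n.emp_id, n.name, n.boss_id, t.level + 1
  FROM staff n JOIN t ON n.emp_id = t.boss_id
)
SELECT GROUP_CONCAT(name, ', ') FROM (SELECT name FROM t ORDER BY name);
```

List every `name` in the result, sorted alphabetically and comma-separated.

Alice, Heidi, Mona, Omar, Uma, Yara

Base: emp_id=13 (Yara), boss_id=10, level 0.
Iteration 1: join on emp_id=10 -> Heidi (id 10, boss_id=7, level 1).
Iteration 2: join on emp_id=7 -> Uma (id 7, boss_id=3, level 2).
Iteration 3: join on emp_id=3 -> Omar (id 3, boss_id=2, level 3).
Iteration 4: join on emp_id=2 -> Alice (id 2, boss_id=1, level 4).
Iteration 5: join on emp_id=1 -> Mona (id 1, boss_id=NULL, level 5).
Iteration 6: boss_id is NULL; no match; recursion stops.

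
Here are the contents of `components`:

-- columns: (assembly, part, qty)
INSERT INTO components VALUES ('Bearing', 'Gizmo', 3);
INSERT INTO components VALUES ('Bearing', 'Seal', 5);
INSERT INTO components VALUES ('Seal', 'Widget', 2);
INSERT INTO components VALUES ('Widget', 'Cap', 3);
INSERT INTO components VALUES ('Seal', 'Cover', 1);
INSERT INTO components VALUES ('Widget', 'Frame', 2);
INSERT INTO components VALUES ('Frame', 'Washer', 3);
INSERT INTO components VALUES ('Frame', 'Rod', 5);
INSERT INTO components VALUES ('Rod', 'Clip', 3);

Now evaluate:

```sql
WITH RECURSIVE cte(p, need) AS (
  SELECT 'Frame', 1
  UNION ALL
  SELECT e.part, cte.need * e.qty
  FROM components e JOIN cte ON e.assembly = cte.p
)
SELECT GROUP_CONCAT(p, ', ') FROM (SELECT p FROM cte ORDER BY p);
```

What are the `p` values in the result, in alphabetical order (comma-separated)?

Base: (Frame, need=1).
Iteration 1: components of {Frame} -> Rod = 1*5 = 5, Washer = 1*3 = 3.
Iteration 2: components of {Rod,Washer} -> Clip = 5*3 = 15.
Iteration 3: no further components; recursion stops.

Clip, Frame, Rod, Washer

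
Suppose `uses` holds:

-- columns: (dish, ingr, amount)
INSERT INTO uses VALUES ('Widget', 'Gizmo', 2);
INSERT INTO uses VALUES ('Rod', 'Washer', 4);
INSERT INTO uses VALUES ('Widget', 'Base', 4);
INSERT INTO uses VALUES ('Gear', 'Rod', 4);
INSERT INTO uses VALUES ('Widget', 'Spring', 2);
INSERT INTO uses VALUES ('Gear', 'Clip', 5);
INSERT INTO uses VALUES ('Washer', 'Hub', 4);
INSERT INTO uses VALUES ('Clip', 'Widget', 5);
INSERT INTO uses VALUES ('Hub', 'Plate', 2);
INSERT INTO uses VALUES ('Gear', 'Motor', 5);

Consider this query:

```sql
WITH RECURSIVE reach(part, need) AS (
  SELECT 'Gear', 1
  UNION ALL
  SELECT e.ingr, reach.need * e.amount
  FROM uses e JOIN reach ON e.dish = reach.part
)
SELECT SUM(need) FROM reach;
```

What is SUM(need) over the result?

Base: (Gear, need=1).
Iteration 1: components of {Gear} -> Clip = 1*5 = 5, Motor = 1*5 = 5, Rod = 1*4 = 4.
Iteration 2: components of {Clip,Motor,Rod} -> Washer = 4*4 = 16, Widget = 5*5 = 25.
Iteration 3: components of {Washer,Widget} -> Base = 25*4 = 100, Gizmo = 25*2 = 50, Hub = 16*4 = 64, Spring = 25*2 = 50.
Iteration 4: components of {Base,Gizmo,Hub,Spring} -> Plate = 64*2 = 128.
Iteration 5: no further components; recursion stops.
SUM(need) = 1 + 5 + 5 + 4 + 25 + 16 + 50 + 50 + 100 + 64 + 128 = 448.

448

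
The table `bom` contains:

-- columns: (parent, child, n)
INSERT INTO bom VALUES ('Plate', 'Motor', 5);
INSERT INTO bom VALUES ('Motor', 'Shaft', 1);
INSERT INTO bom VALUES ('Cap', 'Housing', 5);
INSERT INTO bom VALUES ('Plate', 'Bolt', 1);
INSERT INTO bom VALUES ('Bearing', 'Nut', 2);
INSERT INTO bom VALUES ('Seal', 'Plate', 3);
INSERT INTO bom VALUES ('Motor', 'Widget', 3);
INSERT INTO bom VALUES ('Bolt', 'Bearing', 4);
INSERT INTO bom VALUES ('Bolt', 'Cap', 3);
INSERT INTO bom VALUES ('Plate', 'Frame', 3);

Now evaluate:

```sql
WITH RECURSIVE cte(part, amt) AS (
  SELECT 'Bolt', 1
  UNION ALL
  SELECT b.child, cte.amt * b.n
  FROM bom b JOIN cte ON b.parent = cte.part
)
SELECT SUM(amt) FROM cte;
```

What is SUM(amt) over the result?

Base: (Bolt, amt=1).
Iteration 1: components of {Bolt} -> Bearing = 1*4 = 4, Cap = 1*3 = 3.
Iteration 2: components of {Bearing,Cap} -> Housing = 3*5 = 15, Nut = 4*2 = 8.
Iteration 3: no further components; recursion stops.
SUM(amt) = 1 + 4 + 3 + 8 + 15 = 31.

31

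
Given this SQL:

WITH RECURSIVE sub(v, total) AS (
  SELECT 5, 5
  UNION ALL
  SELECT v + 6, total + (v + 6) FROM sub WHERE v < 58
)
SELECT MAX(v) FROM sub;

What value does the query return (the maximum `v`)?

Base: v=5, total=5.
Iteration 1: 5 < 58 holds -> v = 5 + 6 = 11, total = 5 + 11 = 16.
Iteration 2: 11 < 58 holds -> v = 11 + 6 = 17, total = 16 + 17 = 33.
Iteration 3: 17 < 58 holds -> v = 17 + 6 = 23, total = 33 + 23 = 56.
Iteration 4: 23 < 58 holds -> v = 23 + 6 = 29, total = 56 + 29 = 85.
Iteration 5: 29 < 58 holds -> v = 29 + 6 = 35, total = 85 + 35 = 120.
Iteration 6: 35 < 58 holds -> v = 35 + 6 = 41, total = 120 + 41 = 161.
Iteration 7: 41 < 58 holds -> v = 41 + 6 = 47, total = 161 + 47 = 208.
Iteration 8: 47 < 58 holds -> v = 47 + 6 = 53, total = 208 + 53 = 261.
Iteration 9: 53 < 58 holds -> v = 53 + 6 = 59, total = 261 + 59 = 320.
Iteration 10: 59 < 58 fails; recursion stops.
v values: 5, 11, 17, 23, 29, 35, 41, 47, 53, 59; the maximum is 59.

59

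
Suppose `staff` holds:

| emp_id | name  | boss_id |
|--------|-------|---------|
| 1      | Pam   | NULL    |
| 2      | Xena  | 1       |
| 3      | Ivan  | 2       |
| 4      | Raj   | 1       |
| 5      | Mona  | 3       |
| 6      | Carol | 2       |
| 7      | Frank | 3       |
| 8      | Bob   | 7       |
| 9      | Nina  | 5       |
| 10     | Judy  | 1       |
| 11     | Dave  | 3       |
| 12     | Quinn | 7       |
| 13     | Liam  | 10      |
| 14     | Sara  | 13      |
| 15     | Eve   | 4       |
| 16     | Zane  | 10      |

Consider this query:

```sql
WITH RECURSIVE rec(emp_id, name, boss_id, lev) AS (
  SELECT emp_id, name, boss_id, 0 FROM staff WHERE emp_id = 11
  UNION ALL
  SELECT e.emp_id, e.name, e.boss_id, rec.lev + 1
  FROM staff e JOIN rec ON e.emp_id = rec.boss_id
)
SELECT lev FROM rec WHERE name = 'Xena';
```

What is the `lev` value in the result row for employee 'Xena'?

2

Base: emp_id=11 (Dave), boss_id=3, lev 0.
Iteration 1: join on emp_id=3 -> Ivan (id 3, boss_id=2, lev 1).
Iteration 2: join on emp_id=2 -> Xena (id 2, boss_id=1, lev 2).
Iteration 3: join on emp_id=1 -> Pam (id 1, boss_id=NULL, lev 3).
Iteration 4: boss_id is NULL; no match; recursion stops.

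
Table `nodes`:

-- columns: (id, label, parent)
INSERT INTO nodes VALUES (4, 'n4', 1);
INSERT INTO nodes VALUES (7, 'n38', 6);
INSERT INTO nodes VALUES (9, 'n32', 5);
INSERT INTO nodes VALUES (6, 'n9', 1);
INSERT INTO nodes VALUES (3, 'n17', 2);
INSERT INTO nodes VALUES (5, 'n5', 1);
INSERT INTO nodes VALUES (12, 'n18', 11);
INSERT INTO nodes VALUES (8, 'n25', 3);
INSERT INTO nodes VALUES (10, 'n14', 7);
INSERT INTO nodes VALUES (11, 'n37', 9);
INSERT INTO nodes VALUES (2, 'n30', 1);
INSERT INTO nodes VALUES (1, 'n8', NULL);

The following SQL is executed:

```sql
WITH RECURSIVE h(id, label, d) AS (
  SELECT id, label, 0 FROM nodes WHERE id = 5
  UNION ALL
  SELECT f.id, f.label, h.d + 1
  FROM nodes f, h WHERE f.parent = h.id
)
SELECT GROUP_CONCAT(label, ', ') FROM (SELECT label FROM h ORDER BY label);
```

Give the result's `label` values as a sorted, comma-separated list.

Base: id=5 (n5) at d 0.
Iteration 1: rows with parent in {5} -> n32 (id 9, d 1).
Iteration 2: rows with parent in {9} -> n37 (id 11, d 2).
Iteration 3: rows with parent in {11} -> n18 (id 12, d 3).
Iteration 4: no rows with parent in {12}; recursion stops.

n18, n32, n37, n5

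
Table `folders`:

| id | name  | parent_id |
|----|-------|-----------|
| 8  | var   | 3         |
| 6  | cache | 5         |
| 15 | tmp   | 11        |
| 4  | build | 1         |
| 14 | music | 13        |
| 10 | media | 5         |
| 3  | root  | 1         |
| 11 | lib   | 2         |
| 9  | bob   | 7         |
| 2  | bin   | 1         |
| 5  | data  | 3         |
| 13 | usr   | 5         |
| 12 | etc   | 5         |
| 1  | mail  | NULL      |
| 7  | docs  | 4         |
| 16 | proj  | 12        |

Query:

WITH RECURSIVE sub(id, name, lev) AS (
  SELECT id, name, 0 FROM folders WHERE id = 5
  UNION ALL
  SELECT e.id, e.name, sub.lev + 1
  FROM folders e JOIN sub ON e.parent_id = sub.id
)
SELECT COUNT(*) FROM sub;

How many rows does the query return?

7

Base: id=5 (data) at lev 0.
Iteration 1: rows with parent_id in {5} -> cache (id 6, lev 1), media (id 10, lev 1), etc (id 12, lev 1), usr (id 13, lev 1).
Iteration 2: rows with parent_id in {6,10,12,13} -> music (id 14, lev 2), proj (id 16, lev 2).
Iteration 3: no rows with parent_id in {14,16}; recursion stops.
Total rows emitted: 7.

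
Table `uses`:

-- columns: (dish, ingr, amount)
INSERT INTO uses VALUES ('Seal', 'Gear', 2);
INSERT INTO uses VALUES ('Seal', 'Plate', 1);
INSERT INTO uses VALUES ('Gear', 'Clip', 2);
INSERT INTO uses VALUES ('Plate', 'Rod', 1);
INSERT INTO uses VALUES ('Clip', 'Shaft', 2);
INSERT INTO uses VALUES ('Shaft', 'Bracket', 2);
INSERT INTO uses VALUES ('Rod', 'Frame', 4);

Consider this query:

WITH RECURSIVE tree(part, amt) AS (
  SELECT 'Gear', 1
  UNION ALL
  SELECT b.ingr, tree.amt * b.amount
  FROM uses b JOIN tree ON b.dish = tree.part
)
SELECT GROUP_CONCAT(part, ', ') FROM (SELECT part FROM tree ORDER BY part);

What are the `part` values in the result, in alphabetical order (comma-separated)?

Bracket, Clip, Gear, Shaft

Base: (Gear, amt=1).
Iteration 1: components of {Gear} -> Clip = 1*2 = 2.
Iteration 2: components of {Clip} -> Shaft = 2*2 = 4.
Iteration 3: components of {Shaft} -> Bracket = 4*2 = 8.
Iteration 4: no further components; recursion stops.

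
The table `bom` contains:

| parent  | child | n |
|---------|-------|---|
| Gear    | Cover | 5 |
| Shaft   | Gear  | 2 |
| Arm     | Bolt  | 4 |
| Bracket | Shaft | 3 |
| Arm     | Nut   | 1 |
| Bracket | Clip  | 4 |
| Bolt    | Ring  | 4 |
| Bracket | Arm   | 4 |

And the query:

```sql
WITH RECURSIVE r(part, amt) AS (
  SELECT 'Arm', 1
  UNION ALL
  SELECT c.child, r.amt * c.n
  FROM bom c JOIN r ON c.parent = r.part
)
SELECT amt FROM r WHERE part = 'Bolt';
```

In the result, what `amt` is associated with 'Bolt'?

4

Base: (Arm, amt=1).
Iteration 1: components of {Arm} -> Bolt = 1*4 = 4, Nut = 1*1 = 1.
Iteration 2: components of {Bolt,Nut} -> Ring = 4*4 = 16.
Iteration 3: no further components; recursion stops.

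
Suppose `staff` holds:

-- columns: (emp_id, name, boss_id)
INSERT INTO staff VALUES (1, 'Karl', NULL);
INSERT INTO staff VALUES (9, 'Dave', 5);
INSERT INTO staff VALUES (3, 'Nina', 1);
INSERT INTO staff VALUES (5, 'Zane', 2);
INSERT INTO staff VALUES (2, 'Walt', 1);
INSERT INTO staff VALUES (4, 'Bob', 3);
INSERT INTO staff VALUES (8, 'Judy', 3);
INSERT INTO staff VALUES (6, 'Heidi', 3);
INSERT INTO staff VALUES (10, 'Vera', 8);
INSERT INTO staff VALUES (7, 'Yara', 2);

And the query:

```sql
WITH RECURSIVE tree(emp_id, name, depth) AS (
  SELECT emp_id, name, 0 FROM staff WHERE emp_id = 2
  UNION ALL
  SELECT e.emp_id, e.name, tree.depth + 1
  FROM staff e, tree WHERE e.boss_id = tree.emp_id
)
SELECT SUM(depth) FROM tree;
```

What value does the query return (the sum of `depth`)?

4

Base: emp_id=2 (Walt) at depth 0.
Iteration 1: rows with boss_id in {2} -> Zane (id 5, depth 1), Yara (id 7, depth 1).
Iteration 2: rows with boss_id in {5,7} -> Dave (id 9, depth 2).
Iteration 3: no rows with boss_id in {9}; recursion stops.
SUM(depth) = 0 + 1 + 1 + 2 = 4.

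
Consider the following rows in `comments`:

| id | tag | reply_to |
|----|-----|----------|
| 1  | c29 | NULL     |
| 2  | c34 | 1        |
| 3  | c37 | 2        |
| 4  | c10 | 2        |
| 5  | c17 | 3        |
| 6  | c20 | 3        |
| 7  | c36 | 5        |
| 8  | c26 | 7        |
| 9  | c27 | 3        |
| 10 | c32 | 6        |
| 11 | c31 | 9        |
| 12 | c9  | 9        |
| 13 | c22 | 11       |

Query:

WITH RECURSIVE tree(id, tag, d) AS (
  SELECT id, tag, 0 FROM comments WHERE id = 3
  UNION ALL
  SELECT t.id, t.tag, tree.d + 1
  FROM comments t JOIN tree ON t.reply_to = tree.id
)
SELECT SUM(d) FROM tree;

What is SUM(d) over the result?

17

Base: id=3 (c37) at d 0.
Iteration 1: rows with reply_to in {3} -> c17 (id 5, d 1), c20 (id 6, d 1), c27 (id 9, d 1).
Iteration 2: rows with reply_to in {5,6,9} -> c36 (id 7, d 2), c32 (id 10, d 2), c31 (id 11, d 2), c9 (id 12, d 2).
Iteration 3: rows with reply_to in {7,10,11,12} -> c26 (id 8, d 3), c22 (id 13, d 3).
Iteration 4: no rows with reply_to in {8,13}; recursion stops.
SUM(d) = 0 + 1 + 1 + 1 + 2 + 2 + 2 + 2 + 3 + 3 = 17.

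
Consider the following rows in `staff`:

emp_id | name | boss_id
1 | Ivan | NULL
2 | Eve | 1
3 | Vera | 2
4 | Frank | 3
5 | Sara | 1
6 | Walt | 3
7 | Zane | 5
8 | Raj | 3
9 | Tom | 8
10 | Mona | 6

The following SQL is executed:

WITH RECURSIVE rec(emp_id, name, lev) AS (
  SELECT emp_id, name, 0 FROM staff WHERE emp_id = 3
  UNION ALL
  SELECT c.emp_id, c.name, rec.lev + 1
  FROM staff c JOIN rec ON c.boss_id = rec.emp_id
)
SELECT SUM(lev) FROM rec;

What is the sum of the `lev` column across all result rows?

7

Base: emp_id=3 (Vera) at lev 0.
Iteration 1: rows with boss_id in {3} -> Frank (id 4, lev 1), Walt (id 6, lev 1), Raj (id 8, lev 1).
Iteration 2: rows with boss_id in {4,6,8} -> Tom (id 9, lev 2), Mona (id 10, lev 2).
Iteration 3: no rows with boss_id in {9,10}; recursion stops.
SUM(lev) = 0 + 1 + 1 + 1 + 2 + 2 = 7.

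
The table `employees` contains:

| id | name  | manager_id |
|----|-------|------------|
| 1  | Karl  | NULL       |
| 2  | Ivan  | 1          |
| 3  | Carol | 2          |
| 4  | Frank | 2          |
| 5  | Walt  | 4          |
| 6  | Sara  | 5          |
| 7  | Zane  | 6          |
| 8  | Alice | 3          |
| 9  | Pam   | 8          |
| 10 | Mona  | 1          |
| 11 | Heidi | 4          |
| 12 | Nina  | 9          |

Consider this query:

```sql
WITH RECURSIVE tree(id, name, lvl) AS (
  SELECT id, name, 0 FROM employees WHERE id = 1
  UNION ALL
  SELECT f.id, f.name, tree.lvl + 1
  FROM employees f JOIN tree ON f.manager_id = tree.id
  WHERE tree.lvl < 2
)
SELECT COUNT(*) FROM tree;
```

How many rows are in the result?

Base: id=1 (Karl) at lvl 0.
Iteration 1: rows with manager_id in {1} -> Ivan (id 2, lvl 1), Mona (id 10, lvl 1).
Iteration 2: rows with manager_id in {2,10} -> Carol (id 3, lvl 2), Frank (id 4, lvl 2).
Iteration 3: lvl < 2 fails for all current rows; recursion stops.
Total rows emitted: 5.

5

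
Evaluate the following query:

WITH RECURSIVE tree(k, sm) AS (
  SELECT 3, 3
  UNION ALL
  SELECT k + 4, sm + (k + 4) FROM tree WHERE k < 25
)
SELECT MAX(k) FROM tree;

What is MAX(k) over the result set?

27

Base: k=3, sm=3.
Iteration 1: 3 < 25 holds -> k = 3 + 4 = 7, sm = 3 + 7 = 10.
Iteration 2: 7 < 25 holds -> k = 7 + 4 = 11, sm = 10 + 11 = 21.
Iteration 3: 11 < 25 holds -> k = 11 + 4 = 15, sm = 21 + 15 = 36.
Iteration 4: 15 < 25 holds -> k = 15 + 4 = 19, sm = 36 + 19 = 55.
Iteration 5: 19 < 25 holds -> k = 19 + 4 = 23, sm = 55 + 23 = 78.
Iteration 6: 23 < 25 holds -> k = 23 + 4 = 27, sm = 78 + 27 = 105.
Iteration 7: 27 < 25 fails; recursion stops.
k values: 3, 7, 11, 15, 19, 23, 27; the maximum is 27.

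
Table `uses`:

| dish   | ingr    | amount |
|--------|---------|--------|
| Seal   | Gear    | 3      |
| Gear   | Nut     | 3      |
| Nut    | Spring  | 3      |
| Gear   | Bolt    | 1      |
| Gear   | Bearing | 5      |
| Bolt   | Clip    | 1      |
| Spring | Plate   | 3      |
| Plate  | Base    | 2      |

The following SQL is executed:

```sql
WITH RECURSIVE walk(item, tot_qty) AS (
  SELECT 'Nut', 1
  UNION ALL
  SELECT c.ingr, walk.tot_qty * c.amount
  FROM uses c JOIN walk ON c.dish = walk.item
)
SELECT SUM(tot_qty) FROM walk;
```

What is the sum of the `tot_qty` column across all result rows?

31

Base: (Nut, tot_qty=1).
Iteration 1: components of {Nut} -> Spring = 1*3 = 3.
Iteration 2: components of {Spring} -> Plate = 3*3 = 9.
Iteration 3: components of {Plate} -> Base = 9*2 = 18.
Iteration 4: no further components; recursion stops.
SUM(tot_qty) = 1 + 3 + 9 + 18 = 31.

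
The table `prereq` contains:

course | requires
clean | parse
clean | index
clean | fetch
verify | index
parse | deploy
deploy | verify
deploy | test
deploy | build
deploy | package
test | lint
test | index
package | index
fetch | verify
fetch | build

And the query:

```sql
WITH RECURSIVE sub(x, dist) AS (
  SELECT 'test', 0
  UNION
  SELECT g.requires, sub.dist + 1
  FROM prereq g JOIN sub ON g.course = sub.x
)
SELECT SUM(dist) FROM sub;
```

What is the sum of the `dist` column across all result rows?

Base: (test, dist=0).
Iteration 1: edges from {test} -> (index, dist=1), (lint, dist=1).
Iteration 2: no outgoing edges from {index,lint}; recursion stops.
SUM(dist) = 0 + 1 + 1 = 2.

2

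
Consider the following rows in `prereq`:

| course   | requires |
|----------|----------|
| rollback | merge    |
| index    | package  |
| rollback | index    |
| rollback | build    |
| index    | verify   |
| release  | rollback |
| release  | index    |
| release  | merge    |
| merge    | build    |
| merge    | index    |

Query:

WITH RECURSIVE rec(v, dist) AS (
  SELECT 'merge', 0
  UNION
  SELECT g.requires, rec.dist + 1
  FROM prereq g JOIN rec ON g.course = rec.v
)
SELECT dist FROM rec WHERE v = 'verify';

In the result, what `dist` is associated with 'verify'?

2

Base: (merge, dist=0).
Iteration 1: edges from {merge} -> (build, dist=1), (index, dist=1).
Iteration 2: edges from {build,index} -> (package, dist=2), (verify, dist=2).
Iteration 3: no outgoing edges from {package,verify}; recursion stops.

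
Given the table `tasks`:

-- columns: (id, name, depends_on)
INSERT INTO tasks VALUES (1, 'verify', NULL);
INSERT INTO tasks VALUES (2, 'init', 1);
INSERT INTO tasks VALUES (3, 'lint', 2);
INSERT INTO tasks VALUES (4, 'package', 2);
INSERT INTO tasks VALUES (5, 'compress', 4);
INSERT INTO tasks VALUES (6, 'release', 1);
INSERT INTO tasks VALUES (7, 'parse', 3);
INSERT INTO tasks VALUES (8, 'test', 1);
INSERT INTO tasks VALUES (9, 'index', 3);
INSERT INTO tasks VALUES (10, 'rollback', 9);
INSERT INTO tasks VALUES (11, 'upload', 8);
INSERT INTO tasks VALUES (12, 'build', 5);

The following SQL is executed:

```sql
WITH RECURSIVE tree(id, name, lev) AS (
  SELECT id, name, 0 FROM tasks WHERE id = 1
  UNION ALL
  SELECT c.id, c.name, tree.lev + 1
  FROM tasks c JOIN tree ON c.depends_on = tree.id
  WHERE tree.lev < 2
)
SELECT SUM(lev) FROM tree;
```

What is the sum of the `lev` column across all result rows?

Base: id=1 (verify) at lev 0.
Iteration 1: rows with depends_on in {1} -> init (id 2, lev 1), release (id 6, lev 1), test (id 8, lev 1).
Iteration 2: rows with depends_on in {2,6,8} -> lint (id 3, lev 2), package (id 4, lev 2), upload (id 11, lev 2).
Iteration 3: lev < 2 fails for all current rows; recursion stops.
SUM(lev) = 0 + 1 + 1 + 1 + 2 + 2 + 2 = 9.

9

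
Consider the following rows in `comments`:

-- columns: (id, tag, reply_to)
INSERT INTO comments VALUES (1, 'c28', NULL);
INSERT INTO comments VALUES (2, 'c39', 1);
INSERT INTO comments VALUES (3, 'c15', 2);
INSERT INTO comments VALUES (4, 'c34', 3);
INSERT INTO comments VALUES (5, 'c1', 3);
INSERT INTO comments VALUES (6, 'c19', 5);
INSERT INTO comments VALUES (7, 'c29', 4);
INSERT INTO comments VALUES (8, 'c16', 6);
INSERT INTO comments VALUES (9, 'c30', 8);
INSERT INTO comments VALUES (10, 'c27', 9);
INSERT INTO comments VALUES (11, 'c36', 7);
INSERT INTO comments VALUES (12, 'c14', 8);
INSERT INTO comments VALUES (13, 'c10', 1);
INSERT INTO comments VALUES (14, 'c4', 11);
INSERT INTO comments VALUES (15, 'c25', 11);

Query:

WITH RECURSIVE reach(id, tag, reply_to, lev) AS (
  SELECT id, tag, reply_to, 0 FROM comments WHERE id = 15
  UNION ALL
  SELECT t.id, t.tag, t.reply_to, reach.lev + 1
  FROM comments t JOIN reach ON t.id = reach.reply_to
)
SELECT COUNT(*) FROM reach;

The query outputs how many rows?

7

Base: id=15 (c25), reply_to=11, lev 0.
Iteration 1: join on id=11 -> c36 (id 11, reply_to=7, lev 1).
Iteration 2: join on id=7 -> c29 (id 7, reply_to=4, lev 2).
Iteration 3: join on id=4 -> c34 (id 4, reply_to=3, lev 3).
Iteration 4: join on id=3 -> c15 (id 3, reply_to=2, lev 4).
Iteration 5: join on id=2 -> c39 (id 2, reply_to=1, lev 5).
Iteration 6: join on id=1 -> c28 (id 1, reply_to=NULL, lev 6).
Iteration 7: reply_to is NULL; no match; recursion stops.
Total rows emitted: 7.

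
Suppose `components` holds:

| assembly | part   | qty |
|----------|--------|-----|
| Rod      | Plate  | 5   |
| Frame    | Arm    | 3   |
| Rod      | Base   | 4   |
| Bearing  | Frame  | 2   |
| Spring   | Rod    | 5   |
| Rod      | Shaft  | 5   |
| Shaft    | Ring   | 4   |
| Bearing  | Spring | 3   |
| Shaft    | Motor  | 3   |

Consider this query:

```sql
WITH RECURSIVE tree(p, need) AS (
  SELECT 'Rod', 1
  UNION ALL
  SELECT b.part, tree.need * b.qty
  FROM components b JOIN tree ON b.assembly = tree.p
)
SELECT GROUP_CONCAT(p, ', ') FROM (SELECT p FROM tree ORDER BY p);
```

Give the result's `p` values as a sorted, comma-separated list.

Base: (Rod, need=1).
Iteration 1: components of {Rod} -> Base = 1*4 = 4, Plate = 1*5 = 5, Shaft = 1*5 = 5.
Iteration 2: components of {Base,Plate,Shaft} -> Motor = 5*3 = 15, Ring = 5*4 = 20.
Iteration 3: no further components; recursion stops.

Base, Motor, Plate, Ring, Rod, Shaft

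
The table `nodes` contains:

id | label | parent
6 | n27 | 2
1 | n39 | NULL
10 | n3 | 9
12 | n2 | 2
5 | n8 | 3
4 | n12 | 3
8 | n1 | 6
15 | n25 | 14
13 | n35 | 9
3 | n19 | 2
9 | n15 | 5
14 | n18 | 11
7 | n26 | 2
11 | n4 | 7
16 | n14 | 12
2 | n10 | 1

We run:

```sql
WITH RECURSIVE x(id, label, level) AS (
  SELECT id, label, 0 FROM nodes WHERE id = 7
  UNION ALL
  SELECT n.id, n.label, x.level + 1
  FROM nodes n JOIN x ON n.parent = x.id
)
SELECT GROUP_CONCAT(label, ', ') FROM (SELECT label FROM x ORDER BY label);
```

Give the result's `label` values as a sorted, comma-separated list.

Base: id=7 (n26) at level 0.
Iteration 1: rows with parent in {7} -> n4 (id 11, level 1).
Iteration 2: rows with parent in {11} -> n18 (id 14, level 2).
Iteration 3: rows with parent in {14} -> n25 (id 15, level 3).
Iteration 4: no rows with parent in {15}; recursion stops.

n18, n25, n26, n4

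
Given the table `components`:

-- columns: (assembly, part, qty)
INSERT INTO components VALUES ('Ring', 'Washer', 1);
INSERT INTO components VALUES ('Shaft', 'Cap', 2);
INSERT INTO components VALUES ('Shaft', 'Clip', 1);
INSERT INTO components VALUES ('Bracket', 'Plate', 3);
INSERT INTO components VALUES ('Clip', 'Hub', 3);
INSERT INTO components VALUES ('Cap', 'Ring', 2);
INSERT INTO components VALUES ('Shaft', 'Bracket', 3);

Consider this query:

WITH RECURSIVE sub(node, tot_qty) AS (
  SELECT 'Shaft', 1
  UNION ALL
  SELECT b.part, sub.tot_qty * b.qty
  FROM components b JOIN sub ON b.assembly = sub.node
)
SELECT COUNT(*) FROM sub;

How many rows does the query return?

8

Base: (Shaft, tot_qty=1).
Iteration 1: components of {Shaft} -> Bracket = 1*3 = 3, Cap = 1*2 = 2, Clip = 1*1 = 1.
Iteration 2: components of {Bracket,Cap,Clip} -> Hub = 1*3 = 3, Plate = 3*3 = 9, Ring = 2*2 = 4.
Iteration 3: components of {Hub,Plate,Ring} -> Washer = 4*1 = 4.
Iteration 4: no further components; recursion stops.
Total rows emitted: 8.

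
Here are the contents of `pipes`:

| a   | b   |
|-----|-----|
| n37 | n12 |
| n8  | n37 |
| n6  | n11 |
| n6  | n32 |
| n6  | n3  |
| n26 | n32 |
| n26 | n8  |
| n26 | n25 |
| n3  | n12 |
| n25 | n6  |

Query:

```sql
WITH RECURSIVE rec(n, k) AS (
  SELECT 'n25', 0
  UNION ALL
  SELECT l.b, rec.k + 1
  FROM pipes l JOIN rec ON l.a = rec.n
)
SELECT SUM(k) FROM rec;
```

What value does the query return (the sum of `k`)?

Base: (n25, k=0).
Iteration 1: edges from {n25} -> (n6, k=1).
Iteration 2: edges from {n6} -> (n11, k=2), (n3, k=2), (n32, k=2).
Iteration 3: edges from {n11,n3,n32} -> (n12, k=3).
Iteration 4: no outgoing edges from {n12}; recursion stops.
SUM(k) = 0 + 1 + 2 + 2 + 2 + 3 = 10.

10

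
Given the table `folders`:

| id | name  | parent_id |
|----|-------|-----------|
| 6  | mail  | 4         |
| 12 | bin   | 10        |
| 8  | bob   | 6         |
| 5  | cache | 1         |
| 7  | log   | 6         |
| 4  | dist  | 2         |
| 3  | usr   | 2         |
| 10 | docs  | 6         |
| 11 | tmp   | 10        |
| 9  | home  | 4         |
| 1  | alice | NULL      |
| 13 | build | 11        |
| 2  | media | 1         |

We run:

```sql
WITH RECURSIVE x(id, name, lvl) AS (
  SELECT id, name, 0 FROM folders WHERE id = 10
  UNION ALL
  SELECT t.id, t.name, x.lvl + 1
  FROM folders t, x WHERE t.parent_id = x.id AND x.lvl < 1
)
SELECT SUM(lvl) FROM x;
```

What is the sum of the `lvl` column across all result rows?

Base: id=10 (docs) at lvl 0.
Iteration 1: rows with parent_id in {10} -> tmp (id 11, lvl 1), bin (id 12, lvl 1).
Iteration 2: lvl < 1 fails for all current rows; recursion stops.
SUM(lvl) = 0 + 1 + 1 = 2.

2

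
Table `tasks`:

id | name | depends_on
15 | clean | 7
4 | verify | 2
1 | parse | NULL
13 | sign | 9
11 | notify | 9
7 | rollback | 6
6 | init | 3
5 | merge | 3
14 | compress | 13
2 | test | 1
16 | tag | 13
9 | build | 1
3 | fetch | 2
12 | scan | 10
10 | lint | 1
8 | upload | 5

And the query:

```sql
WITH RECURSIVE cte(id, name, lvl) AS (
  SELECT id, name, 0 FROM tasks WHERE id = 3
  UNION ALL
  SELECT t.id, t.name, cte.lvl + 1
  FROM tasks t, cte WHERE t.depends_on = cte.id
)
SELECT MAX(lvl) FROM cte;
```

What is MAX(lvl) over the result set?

3

Base: id=3 (fetch) at lvl 0.
Iteration 1: rows with depends_on in {3} -> merge (id 5, lvl 1), init (id 6, lvl 1).
Iteration 2: rows with depends_on in {5,6} -> rollback (id 7, lvl 2), upload (id 8, lvl 2).
Iteration 3: rows with depends_on in {7,8} -> clean (id 15, lvl 3).
Iteration 4: no rows with depends_on in {15}; recursion stops.
lvl values: 0, 1, 1, 2, 2, 3; the maximum is 3.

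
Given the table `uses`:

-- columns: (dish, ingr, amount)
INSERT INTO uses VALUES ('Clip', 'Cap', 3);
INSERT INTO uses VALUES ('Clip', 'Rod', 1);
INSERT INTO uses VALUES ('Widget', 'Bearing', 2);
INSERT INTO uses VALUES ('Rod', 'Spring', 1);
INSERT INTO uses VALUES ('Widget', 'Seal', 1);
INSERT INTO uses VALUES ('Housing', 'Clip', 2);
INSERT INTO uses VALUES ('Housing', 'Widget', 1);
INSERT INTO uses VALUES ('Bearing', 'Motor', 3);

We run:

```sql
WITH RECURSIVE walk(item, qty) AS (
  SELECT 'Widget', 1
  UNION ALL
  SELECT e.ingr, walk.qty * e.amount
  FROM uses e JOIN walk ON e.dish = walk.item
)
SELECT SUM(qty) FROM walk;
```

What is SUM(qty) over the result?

10

Base: (Widget, qty=1).
Iteration 1: components of {Widget} -> Bearing = 1*2 = 2, Seal = 1*1 = 1.
Iteration 2: components of {Bearing,Seal} -> Motor = 2*3 = 6.
Iteration 3: no further components; recursion stops.
SUM(qty) = 1 + 2 + 1 + 6 = 10.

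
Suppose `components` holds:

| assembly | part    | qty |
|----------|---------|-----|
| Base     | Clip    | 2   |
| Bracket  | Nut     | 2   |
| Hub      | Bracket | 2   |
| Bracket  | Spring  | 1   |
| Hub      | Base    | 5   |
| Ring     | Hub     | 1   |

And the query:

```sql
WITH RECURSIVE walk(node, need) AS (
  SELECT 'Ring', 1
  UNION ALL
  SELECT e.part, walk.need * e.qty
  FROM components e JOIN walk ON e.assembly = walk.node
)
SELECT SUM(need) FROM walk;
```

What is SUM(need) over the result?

25

Base: (Ring, need=1).
Iteration 1: components of {Ring} -> Hub = 1*1 = 1.
Iteration 2: components of {Hub} -> Base = 1*5 = 5, Bracket = 1*2 = 2.
Iteration 3: components of {Base,Bracket} -> Clip = 5*2 = 10, Nut = 2*2 = 4, Spring = 2*1 = 2.
Iteration 4: no further components; recursion stops.
SUM(need) = 1 + 1 + 5 + 2 + 10 + 2 + 4 = 25.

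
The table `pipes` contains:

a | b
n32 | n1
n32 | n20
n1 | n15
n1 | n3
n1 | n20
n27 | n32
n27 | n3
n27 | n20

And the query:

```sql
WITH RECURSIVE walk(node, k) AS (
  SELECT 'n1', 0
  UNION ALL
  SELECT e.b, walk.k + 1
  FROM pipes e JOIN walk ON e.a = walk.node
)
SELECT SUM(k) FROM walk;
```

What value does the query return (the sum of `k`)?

Base: (n1, k=0).
Iteration 1: edges from {n1} -> (n15, k=1), (n20, k=1), (n3, k=1).
Iteration 2: no outgoing edges from {n15,n20,n3}; recursion stops.
SUM(k) = 0 + 1 + 1 + 1 = 3.

3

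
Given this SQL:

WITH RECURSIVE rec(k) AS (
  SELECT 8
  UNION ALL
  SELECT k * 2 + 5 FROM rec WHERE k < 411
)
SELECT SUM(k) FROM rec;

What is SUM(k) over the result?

Base: k=8.
Iteration 1: 8 < 411 holds -> k = 8 * 2 + 5 = 21.
Iteration 2: 21 < 411 holds -> k = 21 * 2 + 5 = 47.
Iteration 3: 47 < 411 holds -> k = 47 * 2 + 5 = 99.
Iteration 4: 99 < 411 holds -> k = 99 * 2 + 5 = 203.
Iteration 5: 203 < 411 holds -> k = 203 * 2 + 5 = 411.
Iteration 6: 411 < 411 fails; recursion stops.
SUM(k) = 8 + 21 + 47 + 99 + 203 + 411 = 789.

789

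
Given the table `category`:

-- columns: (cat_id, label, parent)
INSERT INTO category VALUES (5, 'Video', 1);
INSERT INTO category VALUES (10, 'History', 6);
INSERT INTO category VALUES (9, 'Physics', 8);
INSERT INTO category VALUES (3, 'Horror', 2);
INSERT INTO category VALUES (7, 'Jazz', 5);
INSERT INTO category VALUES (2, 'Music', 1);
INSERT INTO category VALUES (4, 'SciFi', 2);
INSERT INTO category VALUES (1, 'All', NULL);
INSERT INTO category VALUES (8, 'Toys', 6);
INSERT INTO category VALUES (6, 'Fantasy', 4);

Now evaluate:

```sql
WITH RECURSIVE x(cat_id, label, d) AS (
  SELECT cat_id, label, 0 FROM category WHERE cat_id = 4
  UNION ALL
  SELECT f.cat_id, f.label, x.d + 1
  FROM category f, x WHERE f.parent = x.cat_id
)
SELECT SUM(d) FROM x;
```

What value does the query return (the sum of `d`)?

Base: cat_id=4 (SciFi) at d 0.
Iteration 1: rows with parent in {4} -> Fantasy (id 6, d 1).
Iteration 2: rows with parent in {6} -> Toys (id 8, d 2), History (id 10, d 2).
Iteration 3: rows with parent in {8,10} -> Physics (id 9, d 3).
Iteration 4: no rows with parent in {9}; recursion stops.
SUM(d) = 0 + 1 + 2 + 2 + 3 = 8.

8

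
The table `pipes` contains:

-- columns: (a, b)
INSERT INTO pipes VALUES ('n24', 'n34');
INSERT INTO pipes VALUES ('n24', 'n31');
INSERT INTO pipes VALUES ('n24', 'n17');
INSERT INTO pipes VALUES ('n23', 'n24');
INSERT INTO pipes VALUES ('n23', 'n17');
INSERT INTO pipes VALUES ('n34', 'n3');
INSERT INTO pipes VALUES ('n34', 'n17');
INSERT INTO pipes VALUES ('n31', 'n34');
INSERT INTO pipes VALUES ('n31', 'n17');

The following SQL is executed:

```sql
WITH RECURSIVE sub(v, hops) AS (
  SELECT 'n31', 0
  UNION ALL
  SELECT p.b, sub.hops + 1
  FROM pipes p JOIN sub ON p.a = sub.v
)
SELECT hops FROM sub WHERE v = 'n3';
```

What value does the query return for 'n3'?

2

Base: (n31, hops=0).
Iteration 1: edges from {n31} -> (n17, hops=1), (n34, hops=1).
Iteration 2: edges from {n17,n34} -> (n17, hops=2), (n3, hops=2).
Iteration 3: no outgoing edges from {n17,n3}; recursion stops.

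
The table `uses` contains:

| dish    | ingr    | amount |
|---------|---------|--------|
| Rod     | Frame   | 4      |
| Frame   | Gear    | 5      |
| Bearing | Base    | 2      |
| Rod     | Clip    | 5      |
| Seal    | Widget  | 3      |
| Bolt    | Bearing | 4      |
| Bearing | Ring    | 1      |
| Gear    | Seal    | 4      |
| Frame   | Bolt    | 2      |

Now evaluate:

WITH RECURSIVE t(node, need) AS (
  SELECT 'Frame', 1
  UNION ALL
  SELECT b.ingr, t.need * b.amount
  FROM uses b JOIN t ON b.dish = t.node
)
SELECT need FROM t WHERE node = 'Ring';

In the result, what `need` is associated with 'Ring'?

Base: (Frame, need=1).
Iteration 1: components of {Frame} -> Bolt = 1*2 = 2, Gear = 1*5 = 5.
Iteration 2: components of {Bolt,Gear} -> Bearing = 2*4 = 8, Seal = 5*4 = 20.
Iteration 3: components of {Bearing,Seal} -> Base = 8*2 = 16, Ring = 8*1 = 8, Widget = 20*3 = 60.
Iteration 4: no further components; recursion stops.

8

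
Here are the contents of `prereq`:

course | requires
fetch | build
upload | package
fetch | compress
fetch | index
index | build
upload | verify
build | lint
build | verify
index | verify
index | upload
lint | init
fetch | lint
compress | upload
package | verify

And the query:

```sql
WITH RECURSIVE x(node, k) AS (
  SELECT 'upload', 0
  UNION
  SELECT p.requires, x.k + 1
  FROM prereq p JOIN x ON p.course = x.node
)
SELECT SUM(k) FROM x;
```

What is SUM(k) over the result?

Base: (upload, k=0).
Iteration 1: edges from {upload} -> (package, k=1), (verify, k=1).
Iteration 2: edges from {package,verify} -> (verify, k=2).
Iteration 3: no outgoing edges from {verify}; recursion stops.
SUM(k) = 0 + 1 + 1 + 2 = 4.

4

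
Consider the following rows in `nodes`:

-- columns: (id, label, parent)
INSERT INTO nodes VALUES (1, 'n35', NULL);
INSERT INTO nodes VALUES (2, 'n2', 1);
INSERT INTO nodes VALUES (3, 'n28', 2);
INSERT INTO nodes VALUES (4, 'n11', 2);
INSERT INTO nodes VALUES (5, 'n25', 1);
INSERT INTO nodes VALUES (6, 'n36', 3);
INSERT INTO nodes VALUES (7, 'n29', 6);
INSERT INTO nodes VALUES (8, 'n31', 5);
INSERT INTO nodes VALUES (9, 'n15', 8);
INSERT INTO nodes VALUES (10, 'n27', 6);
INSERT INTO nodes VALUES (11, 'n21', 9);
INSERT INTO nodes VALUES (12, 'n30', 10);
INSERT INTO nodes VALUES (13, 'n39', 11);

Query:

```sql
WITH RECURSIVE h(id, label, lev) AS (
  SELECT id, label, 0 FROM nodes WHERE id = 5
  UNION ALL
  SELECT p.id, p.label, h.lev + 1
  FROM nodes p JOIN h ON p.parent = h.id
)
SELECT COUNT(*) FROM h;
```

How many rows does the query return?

5

Base: id=5 (n25) at lev 0.
Iteration 1: rows with parent in {5} -> n31 (id 8, lev 1).
Iteration 2: rows with parent in {8} -> n15 (id 9, lev 2).
Iteration 3: rows with parent in {9} -> n21 (id 11, lev 3).
Iteration 4: rows with parent in {11} -> n39 (id 13, lev 4).
Iteration 5: no rows with parent in {13}; recursion stops.
Total rows emitted: 5.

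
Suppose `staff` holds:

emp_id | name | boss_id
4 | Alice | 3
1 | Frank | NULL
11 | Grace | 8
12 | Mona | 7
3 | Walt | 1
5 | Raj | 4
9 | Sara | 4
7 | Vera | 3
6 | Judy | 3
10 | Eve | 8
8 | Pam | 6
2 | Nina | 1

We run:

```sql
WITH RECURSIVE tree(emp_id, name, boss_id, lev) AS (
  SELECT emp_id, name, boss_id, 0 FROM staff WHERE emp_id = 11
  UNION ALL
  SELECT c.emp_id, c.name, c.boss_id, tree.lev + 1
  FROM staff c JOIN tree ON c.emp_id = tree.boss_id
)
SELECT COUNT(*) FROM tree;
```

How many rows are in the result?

5

Base: emp_id=11 (Grace), boss_id=8, lev 0.
Iteration 1: join on emp_id=8 -> Pam (id 8, boss_id=6, lev 1).
Iteration 2: join on emp_id=6 -> Judy (id 6, boss_id=3, lev 2).
Iteration 3: join on emp_id=3 -> Walt (id 3, boss_id=1, lev 3).
Iteration 4: join on emp_id=1 -> Frank (id 1, boss_id=NULL, lev 4).
Iteration 5: boss_id is NULL; no match; recursion stops.
Total rows emitted: 5.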